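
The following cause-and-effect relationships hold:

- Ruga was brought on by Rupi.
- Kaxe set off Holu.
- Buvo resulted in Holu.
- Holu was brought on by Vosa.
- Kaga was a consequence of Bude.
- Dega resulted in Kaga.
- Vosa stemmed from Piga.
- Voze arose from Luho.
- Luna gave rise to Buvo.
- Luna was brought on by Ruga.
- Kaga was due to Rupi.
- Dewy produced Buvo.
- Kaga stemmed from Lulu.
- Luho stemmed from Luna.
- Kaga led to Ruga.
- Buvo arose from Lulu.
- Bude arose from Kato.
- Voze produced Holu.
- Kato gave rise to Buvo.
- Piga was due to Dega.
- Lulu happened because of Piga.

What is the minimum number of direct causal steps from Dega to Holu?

Shortest chain: Dega → Piga → Vosa → Holu.

3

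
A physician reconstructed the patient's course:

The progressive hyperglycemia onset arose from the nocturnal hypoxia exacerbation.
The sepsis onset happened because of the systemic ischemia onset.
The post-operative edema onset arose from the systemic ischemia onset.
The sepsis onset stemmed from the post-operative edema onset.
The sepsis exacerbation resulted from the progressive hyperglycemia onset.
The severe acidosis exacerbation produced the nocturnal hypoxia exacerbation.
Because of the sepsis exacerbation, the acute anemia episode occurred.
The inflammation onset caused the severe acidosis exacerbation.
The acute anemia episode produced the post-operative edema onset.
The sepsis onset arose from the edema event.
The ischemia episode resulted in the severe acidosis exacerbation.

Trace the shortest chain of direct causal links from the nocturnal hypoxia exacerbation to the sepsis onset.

the nocturnal hypoxia exacerbation → the progressive hyperglycemia onset
the progressive hyperglycemia onset → the sepsis exacerbation
the sepsis exacerbation → the acute anemia episode
the acute anemia episode → the post-operative edema onset
the post-operative edema onset → the sepsis onset
Length: 5 steps.

the nocturnal hypoxia exacerbation → the progressive hyperglycemia onset → the sepsis exacerbation → the acute anemia episode → the post-operative edema onset → the sepsis onset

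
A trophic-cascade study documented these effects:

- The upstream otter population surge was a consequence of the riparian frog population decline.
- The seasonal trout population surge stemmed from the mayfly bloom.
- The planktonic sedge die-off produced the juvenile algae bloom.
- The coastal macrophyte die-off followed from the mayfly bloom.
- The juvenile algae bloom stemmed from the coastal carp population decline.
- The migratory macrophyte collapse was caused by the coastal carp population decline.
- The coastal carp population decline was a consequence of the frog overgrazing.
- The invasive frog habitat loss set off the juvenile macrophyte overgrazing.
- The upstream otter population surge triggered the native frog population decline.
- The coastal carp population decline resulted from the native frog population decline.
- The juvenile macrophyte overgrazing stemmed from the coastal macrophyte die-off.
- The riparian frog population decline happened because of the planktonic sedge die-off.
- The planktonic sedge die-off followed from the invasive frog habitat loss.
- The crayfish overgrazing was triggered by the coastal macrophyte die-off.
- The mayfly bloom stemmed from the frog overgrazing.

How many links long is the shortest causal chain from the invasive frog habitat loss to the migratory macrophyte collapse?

Shortest chain: the invasive frog habitat loss → the planktonic sedge die-off → the riparian frog population decline → the upstream otter population surge → the native frog population decline → the coastal carp population decline → the migratory macrophyte collapse.

6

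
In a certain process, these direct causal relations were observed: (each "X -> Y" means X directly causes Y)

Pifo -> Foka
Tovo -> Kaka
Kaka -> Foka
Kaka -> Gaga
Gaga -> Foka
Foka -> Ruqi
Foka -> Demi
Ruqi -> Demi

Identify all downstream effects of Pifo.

Direct effects: Foka.
2 steps out: Ruqi, Demi.
Not reachable from it: Tovo, Kaka, Gaga.

Demi, Foka, Ruqi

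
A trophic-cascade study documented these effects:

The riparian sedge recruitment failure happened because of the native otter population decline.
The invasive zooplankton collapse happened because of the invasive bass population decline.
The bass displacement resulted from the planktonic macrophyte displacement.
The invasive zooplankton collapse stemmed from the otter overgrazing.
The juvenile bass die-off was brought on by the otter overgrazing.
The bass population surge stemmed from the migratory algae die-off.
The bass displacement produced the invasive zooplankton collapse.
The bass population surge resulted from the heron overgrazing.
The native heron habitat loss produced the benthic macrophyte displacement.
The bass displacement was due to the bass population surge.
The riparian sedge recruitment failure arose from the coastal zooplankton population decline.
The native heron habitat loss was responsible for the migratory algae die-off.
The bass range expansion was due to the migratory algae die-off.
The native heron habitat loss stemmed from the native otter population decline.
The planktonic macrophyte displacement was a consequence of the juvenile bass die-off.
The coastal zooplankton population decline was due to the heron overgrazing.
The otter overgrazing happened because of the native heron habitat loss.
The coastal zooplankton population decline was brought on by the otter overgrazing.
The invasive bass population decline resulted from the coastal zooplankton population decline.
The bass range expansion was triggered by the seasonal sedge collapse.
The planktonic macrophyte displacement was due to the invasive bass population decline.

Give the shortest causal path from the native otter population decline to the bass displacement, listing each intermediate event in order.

the native otter population decline → the native heron habitat loss → the migratory algae die-off → the bass population surge → the bass displacement

the native otter population decline → the native heron habitat loss
the native heron habitat loss → the migratory algae die-off
the migratory algae die-off → the bass population surge
the bass population surge → the bass displacement
Length: 4 steps.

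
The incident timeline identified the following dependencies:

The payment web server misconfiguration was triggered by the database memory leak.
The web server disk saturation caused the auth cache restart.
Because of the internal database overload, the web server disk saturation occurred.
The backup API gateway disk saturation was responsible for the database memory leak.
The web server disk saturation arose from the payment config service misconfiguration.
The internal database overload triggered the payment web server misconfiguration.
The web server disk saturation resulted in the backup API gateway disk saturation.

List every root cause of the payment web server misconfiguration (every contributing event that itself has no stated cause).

Tracing upstream from the payment web server misconfiguration: the payment web server misconfiguration ← the internal database overload.
A separate upstream branch: the payment web server misconfiguration ← the database memory leak ← the backup API gateway disk saturation ← the web server disk saturation ← the payment config service misconfiguration.
Each of those chain origins has no stated cause.

the internal database overload, the payment config service misconfiguration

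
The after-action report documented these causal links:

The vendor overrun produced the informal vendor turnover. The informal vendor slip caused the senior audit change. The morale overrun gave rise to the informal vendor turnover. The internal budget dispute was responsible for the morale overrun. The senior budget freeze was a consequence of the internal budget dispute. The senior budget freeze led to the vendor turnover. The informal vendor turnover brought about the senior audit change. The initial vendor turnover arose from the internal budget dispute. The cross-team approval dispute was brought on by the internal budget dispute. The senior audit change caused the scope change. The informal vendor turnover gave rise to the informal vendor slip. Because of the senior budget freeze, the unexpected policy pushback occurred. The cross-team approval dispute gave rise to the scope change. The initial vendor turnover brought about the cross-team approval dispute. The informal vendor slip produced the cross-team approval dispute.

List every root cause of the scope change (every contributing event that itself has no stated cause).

Tracing upstream from the scope change: the scope change ← the cross-team approval dispute ← the internal budget dispute.
A separate upstream branch: the scope change ← the senior audit change ← the informal vendor turnover ← the vendor overrun.
Each of those chain origins has no stated cause.

the internal budget dispute, the vendor overrun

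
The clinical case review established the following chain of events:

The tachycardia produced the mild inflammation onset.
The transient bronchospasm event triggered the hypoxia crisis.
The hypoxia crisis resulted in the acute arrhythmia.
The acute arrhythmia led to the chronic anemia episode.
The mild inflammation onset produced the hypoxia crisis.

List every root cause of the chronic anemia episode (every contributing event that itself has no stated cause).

the tachycardia, the transient bronchospasm event

Tracing upstream from the chronic anemia episode: the chronic anemia episode ← the acute arrhythmia ← the hypoxia crisis ← the mild inflammation onset ← the tachycardia.
A separate upstream branch: the chronic anemia episode ← the acute arrhythmia ← the hypoxia crisis ← the transient bronchospasm event.
Each of those chain origins has no stated cause.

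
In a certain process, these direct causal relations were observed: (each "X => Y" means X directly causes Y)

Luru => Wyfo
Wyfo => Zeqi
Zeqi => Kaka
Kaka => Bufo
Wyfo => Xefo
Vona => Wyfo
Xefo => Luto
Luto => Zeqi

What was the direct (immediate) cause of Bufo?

Upstream contributors include Vona, Wyfo, Xefo, Luto, Zeqi, Luru, but only Kaka feeds directly into Bufo.

Kaka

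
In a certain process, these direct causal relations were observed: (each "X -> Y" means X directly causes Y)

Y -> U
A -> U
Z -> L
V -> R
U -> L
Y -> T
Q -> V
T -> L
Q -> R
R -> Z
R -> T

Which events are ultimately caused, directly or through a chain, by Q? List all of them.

Direct effects: V, R.
2 steps out: Z, T.
3 steps out: L.
Not reachable from it: A, Y, U.

L, R, T, V, Z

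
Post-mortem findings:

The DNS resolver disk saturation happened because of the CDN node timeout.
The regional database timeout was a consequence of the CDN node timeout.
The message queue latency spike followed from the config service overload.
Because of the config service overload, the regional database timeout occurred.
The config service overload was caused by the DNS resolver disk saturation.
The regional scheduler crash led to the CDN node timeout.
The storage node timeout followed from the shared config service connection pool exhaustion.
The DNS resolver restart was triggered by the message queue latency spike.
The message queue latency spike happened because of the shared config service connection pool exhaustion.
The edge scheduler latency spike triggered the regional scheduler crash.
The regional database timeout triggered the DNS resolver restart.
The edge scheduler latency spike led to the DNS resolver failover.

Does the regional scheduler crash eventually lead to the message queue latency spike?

There is a causal chain: the regional scheduler crash → the CDN node timeout → the DNS resolver disk saturation → the config service overload → the message queue latency spike.

Yes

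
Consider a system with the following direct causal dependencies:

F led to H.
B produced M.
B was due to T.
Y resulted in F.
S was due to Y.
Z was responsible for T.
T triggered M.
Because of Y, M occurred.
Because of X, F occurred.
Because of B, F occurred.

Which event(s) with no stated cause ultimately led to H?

Tracing upstream from H: H ← F ← Y.
A separate upstream branch: H ← F ← B ← T ← Z.
A separate upstream branch: H ← F ← X.
Each of those chain origins has no stated cause.

X, Y, Z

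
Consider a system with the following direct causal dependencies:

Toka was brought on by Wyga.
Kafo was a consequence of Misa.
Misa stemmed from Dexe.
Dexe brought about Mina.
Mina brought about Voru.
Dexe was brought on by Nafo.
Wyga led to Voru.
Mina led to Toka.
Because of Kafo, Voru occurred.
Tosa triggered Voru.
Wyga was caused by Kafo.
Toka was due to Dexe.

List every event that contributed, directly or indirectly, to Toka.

Dexe, Kafo, Mina, Misa, Nafo, Wyga

Immediate causes of Toka: Dexe, Mina, Wyga.
Further upstream: Nafo, Misa, Kafo.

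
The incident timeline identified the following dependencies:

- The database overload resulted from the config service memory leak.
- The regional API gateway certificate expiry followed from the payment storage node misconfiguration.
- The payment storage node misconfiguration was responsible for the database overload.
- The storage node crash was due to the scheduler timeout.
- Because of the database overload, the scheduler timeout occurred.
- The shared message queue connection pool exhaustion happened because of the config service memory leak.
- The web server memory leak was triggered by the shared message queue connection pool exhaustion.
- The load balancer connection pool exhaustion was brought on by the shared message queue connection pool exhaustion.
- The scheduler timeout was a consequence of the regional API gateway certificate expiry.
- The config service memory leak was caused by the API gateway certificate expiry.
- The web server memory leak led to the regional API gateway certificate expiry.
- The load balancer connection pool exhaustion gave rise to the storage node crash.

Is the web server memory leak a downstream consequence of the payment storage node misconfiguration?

No

The payment storage node misconfiguration leads to the regional API gateway certificate expiry, the database overload, the scheduler timeout, the storage node crash; the web server memory leak is not among them.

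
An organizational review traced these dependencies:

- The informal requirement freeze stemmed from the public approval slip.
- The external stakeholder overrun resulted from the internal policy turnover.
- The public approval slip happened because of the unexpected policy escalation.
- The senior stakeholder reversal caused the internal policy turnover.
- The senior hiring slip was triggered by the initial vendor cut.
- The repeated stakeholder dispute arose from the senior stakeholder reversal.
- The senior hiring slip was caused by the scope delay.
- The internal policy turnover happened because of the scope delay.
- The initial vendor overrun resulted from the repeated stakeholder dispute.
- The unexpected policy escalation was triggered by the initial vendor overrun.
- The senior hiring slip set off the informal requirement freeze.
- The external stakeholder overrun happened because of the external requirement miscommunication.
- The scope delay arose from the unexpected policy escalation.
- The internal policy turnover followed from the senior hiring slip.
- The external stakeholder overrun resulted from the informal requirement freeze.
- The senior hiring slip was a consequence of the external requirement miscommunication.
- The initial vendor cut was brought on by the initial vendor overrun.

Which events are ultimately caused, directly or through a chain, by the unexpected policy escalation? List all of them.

the external stakeholder overrun, the informal requirement freeze, the internal policy turnover, the public approval slip, the scope delay, the senior hiring slip

Direct effects: the public approval slip, the scope delay.
2 steps out: the senior hiring slip, the informal requirement freeze, the internal policy turnover.
3 steps out: the external stakeholder overrun.
Not reachable from it: the senior stakeholder reversal, the repeated stakeholder dispute, the initial vendor overrun, the external requirement miscommunication, the initial vendor cut.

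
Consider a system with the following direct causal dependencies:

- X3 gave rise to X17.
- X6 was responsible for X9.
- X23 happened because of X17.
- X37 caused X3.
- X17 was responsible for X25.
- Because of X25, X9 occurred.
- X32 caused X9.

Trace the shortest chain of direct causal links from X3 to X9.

X3 → X17 → X25 → X9

X3 → X17
X17 → X25
X25 → X9
Length: 3 steps.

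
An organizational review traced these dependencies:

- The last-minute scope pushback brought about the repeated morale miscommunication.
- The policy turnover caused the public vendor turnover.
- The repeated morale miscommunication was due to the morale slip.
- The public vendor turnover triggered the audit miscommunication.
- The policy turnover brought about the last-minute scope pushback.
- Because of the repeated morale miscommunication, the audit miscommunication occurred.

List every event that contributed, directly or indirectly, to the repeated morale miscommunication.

the last-minute scope pushback, the morale slip, the policy turnover

Immediate causes of the repeated morale miscommunication: the morale slip, the last-minute scope pushback.
Further upstream: the policy turnover.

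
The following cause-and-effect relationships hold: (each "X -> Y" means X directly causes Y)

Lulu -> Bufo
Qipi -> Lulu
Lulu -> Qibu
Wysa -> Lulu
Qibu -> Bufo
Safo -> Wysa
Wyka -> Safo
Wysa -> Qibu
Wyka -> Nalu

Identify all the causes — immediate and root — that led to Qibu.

Immediate causes of Qibu: Wysa, Lulu.
Further upstream: Wyka, Safo, Qipi.

Lulu, Qipi, Safo, Wyka, Wysa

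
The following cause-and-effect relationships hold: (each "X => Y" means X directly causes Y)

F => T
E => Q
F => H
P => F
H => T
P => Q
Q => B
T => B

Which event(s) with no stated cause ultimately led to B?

E, P

Tracing upstream from B: B ← Q ← P.
A separate upstream branch: B ← Q ← E.
Each of those chain origins has no stated cause.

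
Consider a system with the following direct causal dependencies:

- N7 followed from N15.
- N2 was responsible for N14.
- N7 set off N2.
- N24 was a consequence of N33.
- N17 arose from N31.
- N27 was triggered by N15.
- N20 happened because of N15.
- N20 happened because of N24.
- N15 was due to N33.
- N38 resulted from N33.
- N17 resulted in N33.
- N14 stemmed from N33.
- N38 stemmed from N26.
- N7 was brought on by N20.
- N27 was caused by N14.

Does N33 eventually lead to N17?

No

N33 leads to N24, N15, N20, N7, N2, N14, N27, N38; N17 is not among them.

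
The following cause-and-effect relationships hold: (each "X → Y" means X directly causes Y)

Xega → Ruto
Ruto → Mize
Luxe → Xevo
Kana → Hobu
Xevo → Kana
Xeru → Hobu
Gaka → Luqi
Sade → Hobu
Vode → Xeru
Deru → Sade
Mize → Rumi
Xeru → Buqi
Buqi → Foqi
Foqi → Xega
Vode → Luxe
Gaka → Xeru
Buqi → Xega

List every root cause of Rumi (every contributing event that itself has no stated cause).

Gaka, Vode

Tracing upstream from Rumi: Rumi ← Mize ← Ruto ← Xega ← Buqi ← Xeru ← Vode.
A separate upstream branch: Rumi ← Mize ← Ruto ← Xega ← Buqi ← Xeru ← Gaka.
Each of those chain origins has no stated cause.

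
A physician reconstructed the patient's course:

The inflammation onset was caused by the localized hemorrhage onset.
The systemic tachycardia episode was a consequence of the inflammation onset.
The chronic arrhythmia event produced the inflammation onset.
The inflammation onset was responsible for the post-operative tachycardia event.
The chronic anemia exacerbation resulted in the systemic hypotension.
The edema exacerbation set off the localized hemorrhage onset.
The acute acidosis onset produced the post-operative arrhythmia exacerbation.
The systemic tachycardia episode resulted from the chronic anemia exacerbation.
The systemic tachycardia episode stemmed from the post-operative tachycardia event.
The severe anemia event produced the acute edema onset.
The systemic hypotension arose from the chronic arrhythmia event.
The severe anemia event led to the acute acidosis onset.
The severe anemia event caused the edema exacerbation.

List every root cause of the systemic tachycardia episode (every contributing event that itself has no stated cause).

Tracing upstream from the systemic tachycardia episode: the systemic tachycardia episode ← the inflammation onset ← the localized hemorrhage onset ← the edema exacerbation ← the severe anemia event.
A separate upstream branch: the systemic tachycardia episode ← the chronic anemia exacerbation.
A separate upstream branch: the systemic tachycardia episode ← the inflammation onset ← the chronic arrhythmia event.
Each of those chain origins has no stated cause.

the chronic anemia exacerbation, the chronic arrhythmia event, the severe anemia event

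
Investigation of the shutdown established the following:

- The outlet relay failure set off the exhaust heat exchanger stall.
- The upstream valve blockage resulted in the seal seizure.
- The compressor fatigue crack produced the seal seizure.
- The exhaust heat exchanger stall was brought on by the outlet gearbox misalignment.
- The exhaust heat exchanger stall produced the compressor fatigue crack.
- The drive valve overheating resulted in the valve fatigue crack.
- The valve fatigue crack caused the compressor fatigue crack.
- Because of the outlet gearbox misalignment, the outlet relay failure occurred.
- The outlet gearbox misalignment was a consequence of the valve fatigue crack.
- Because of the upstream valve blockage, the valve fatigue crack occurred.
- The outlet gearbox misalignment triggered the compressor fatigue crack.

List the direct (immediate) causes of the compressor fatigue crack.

Upstream contributors include the upstream valve blockage, the outlet relay failure, the drive valve overheating, but only the exhaust heat exchanger stall, the outlet gearbox misalignment, the valve fatigue crack feed directly into the compressor fatigue crack.

the exhaust heat exchanger stall, the outlet gearbox misalignment, the valve fatigue crack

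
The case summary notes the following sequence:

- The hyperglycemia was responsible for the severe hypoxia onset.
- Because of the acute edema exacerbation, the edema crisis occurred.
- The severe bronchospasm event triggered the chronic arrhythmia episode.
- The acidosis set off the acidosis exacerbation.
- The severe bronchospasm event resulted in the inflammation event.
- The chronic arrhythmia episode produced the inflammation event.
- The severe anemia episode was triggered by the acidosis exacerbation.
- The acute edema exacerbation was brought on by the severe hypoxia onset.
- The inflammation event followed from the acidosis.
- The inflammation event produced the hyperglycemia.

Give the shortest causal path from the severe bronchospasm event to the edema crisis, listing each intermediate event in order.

the severe bronchospasm event → the inflammation event → the hyperglycemia → the severe hypoxia onset → the acute edema exacerbation → the edema crisis

the severe bronchospasm event → the inflammation event
the inflammation event → the hyperglycemia
the hyperglycemia → the severe hypoxia onset
the severe hypoxia onset → the acute edema exacerbation
the acute edema exacerbation → the edema crisis
Length: 5 steps.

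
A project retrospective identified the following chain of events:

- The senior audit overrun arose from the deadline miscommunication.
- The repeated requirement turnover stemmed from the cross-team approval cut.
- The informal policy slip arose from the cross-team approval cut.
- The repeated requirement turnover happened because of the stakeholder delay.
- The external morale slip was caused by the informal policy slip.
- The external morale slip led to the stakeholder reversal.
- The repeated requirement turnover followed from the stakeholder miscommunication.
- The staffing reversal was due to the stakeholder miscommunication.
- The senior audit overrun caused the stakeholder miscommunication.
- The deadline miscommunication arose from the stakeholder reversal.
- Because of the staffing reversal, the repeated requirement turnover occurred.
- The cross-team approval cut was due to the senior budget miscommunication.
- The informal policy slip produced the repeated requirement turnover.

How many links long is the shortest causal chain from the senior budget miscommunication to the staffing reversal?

Shortest chain: the senior budget miscommunication → the cross-team approval cut → the informal policy slip → the external morale slip → the stakeholder reversal → the deadline miscommunication → the senior audit overrun → the stakeholder miscommunication → the staffing reversal.

8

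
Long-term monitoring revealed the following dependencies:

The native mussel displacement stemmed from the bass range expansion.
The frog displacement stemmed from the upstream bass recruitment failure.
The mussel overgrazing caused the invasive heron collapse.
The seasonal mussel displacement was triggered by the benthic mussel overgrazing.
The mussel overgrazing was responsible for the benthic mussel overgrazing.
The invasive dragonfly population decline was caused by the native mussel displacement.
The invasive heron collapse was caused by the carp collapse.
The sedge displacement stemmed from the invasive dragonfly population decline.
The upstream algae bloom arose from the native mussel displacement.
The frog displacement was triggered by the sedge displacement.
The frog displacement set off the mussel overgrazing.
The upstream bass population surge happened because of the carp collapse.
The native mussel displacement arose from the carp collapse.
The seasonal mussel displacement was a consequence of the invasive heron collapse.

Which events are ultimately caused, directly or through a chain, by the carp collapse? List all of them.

Direct effects: the upstream bass population surge, the native mussel displacement, the invasive heron collapse.
2 steps out: the invasive dragonfly population decline, the upstream algae bloom, the seasonal mussel displacement.
3 steps out: the sedge displacement.
4 steps out: the frog displacement.
5 steps out: the mussel overgrazing.
6 steps out: the benthic mussel overgrazing.
Not reachable from it: the bass range expansion, the upstream bass recruitment failure.

the benthic mussel overgrazing, the frog displacement, the invasive dragonfly population decline, the invasive heron collapse, the mussel overgrazing, the native mussel displacement, the seasonal mussel displacement, the sedge displacement, the upstream algae bloom, the upstream bass population surge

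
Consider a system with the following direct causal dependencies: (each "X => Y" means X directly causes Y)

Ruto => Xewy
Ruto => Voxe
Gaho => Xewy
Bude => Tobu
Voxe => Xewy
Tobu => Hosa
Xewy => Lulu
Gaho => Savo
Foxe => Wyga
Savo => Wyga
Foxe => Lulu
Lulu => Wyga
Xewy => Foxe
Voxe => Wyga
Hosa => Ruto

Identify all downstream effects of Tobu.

Direct effects: Hosa.
2 steps out: Ruto.
3 steps out: Voxe, Xewy.
4 steps out: Foxe, Lulu, Wyga.
Not reachable from it: Gaho, Bude, Savo.

Foxe, Hosa, Lulu, Ruto, Voxe, Wyga, Xewy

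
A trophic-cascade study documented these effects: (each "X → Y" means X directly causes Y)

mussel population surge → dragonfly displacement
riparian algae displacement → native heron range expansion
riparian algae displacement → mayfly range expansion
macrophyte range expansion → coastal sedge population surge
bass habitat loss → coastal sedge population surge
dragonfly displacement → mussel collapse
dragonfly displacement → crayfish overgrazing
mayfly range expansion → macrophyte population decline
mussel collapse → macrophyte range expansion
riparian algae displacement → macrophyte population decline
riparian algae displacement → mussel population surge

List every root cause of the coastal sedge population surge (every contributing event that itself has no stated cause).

the bass habitat loss, the riparian algae displacement

Tracing upstream from the coastal sedge population surge: the coastal sedge population surge ← the macrophyte range expansion ← the mussel collapse ← the dragonfly displacement ← the mussel population surge ← the riparian algae displacement.
A separate upstream branch: the coastal sedge population surge ← the bass habitat loss.
Each of those chain origins has no stated cause.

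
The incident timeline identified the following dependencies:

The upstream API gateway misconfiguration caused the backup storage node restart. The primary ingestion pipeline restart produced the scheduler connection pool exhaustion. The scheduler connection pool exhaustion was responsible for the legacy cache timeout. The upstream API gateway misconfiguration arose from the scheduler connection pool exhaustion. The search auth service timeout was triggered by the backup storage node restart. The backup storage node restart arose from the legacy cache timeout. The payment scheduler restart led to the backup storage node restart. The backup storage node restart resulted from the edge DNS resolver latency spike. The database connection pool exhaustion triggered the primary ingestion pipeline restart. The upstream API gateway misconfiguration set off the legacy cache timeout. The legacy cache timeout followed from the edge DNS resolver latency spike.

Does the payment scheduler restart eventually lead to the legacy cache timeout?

No

The payment scheduler restart leads to the backup storage node restart, the search auth service timeout; the legacy cache timeout is not among them.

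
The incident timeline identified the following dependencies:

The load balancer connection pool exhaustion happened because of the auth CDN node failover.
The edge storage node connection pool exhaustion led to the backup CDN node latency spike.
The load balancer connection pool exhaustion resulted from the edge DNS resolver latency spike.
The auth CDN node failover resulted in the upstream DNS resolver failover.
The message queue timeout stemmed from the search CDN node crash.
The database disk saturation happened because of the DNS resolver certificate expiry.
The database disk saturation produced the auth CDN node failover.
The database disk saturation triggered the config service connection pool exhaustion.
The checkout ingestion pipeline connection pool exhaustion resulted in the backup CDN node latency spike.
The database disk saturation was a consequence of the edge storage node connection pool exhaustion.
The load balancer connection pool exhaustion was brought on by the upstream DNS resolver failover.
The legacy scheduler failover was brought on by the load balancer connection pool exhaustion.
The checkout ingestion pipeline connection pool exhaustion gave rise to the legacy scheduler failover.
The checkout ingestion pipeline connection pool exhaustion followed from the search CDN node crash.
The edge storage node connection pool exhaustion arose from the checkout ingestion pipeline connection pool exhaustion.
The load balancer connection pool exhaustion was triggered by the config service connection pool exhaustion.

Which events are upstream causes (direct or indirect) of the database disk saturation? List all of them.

the DNS resolver certificate expiry, the checkout ingestion pipeline connection pool exhaustion, the edge storage node connection pool exhaustion, the search CDN node crash

Immediate causes of the database disk saturation: the DNS resolver certificate expiry, the edge storage node connection pool exhaustion.
Further upstream: the search CDN node crash, the checkout ingestion pipeline connection pool exhaustion.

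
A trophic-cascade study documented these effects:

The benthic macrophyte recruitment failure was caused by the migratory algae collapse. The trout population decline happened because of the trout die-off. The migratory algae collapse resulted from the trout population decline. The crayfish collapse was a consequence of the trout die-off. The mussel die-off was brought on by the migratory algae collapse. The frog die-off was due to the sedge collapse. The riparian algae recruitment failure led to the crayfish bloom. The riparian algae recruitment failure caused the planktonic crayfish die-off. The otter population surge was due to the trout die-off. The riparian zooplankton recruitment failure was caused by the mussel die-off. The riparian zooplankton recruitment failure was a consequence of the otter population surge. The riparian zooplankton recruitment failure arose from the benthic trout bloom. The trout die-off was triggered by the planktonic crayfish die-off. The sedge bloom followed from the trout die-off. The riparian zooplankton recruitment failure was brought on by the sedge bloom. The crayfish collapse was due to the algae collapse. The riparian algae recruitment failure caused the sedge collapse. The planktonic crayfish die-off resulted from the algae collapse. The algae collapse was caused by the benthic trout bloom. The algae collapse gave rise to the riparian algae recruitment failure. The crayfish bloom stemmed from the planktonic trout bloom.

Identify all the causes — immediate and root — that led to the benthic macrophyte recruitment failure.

the algae collapse, the benthic trout bloom, the migratory algae collapse, the planktonic crayfish die-off, the riparian algae recruitment failure, the trout die-off, the trout population decline

Immediate cause of the benthic macrophyte recruitment failure: the migratory algae collapse.
Further upstream: the benthic trout bloom, the algae collapse, the riparian algae recruitment failure, the planktonic crayfish die-off, the trout die-off, the trout population decline.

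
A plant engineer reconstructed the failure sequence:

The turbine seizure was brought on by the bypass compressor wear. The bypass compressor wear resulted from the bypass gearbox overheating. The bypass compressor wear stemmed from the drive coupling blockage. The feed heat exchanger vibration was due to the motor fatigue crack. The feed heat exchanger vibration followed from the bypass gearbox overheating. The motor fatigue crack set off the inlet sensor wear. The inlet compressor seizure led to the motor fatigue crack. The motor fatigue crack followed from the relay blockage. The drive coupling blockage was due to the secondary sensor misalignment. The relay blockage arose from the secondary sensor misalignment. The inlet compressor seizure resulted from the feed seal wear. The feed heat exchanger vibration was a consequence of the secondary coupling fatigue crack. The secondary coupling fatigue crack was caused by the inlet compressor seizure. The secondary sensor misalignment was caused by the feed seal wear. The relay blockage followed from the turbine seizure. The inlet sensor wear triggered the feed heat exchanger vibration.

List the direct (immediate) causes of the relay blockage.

Upstream contributors include the feed seal wear, the drive coupling blockage, the bypass gearbox overheating, the bypass compressor wear, but only the secondary sensor misalignment, the turbine seizure feed directly into the relay blockage.

the secondary sensor misalignment, the turbine seizure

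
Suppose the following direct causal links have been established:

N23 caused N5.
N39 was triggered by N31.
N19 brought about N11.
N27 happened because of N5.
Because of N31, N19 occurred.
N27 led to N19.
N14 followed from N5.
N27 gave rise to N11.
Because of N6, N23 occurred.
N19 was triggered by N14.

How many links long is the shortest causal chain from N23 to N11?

3

Shortest chain: N23 → N5 → N27 → N11.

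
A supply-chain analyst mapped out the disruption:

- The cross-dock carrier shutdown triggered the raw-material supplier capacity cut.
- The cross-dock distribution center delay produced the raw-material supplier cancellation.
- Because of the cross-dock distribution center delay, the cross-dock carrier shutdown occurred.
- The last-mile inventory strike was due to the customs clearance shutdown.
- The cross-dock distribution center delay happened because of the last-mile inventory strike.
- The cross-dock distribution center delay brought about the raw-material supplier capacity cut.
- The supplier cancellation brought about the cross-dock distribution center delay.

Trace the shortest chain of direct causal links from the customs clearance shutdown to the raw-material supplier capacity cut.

the customs clearance shutdown → the last-mile inventory strike → the cross-dock distribution center delay → the raw-material supplier capacity cut

the customs clearance shutdown → the last-mile inventory strike
the last-mile inventory strike → the cross-dock distribution center delay
the cross-dock distribution center delay → the raw-material supplier capacity cut
Length: 3 steps.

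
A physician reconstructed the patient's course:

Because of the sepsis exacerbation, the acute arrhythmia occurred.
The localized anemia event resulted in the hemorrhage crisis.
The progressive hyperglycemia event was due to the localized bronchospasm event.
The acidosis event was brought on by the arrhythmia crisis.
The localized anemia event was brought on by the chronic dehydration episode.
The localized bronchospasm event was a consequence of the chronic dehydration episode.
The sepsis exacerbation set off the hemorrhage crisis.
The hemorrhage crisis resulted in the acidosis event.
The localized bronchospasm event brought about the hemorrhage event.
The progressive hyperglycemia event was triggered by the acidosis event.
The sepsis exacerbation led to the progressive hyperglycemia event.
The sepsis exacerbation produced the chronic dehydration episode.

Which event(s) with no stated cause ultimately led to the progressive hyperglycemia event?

Tracing upstream from the progressive hyperglycemia event: the progressive hyperglycemia event ← the sepsis exacerbation.
A separate upstream branch: the progressive hyperglycemia event ← the acidosis event ← the arrhythmia crisis.
Each of those chain origins has no stated cause.

the arrhythmia crisis, the sepsis exacerbation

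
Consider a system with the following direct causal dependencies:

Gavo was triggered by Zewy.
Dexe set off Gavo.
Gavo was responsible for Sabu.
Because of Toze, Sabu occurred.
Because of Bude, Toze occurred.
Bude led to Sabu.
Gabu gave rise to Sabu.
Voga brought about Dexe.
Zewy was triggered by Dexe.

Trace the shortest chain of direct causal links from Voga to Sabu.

Voga → Dexe → Gavo → Sabu

Voga → Dexe
Dexe → Gavo
Gavo → Sabu
Length: 3 steps.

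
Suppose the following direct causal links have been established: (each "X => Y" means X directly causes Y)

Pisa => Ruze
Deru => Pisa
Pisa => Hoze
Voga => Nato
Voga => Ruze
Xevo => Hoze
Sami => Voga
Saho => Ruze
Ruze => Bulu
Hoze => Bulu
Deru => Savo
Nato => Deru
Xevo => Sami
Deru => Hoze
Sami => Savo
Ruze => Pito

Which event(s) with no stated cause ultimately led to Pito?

Tracing upstream from Pito: Pito ← Ruze ← Voga ← Sami ← Xevo.
A separate upstream branch: Pito ← Ruze ← Saho.
Each of those chain origins has no stated cause.

Saho, Xevo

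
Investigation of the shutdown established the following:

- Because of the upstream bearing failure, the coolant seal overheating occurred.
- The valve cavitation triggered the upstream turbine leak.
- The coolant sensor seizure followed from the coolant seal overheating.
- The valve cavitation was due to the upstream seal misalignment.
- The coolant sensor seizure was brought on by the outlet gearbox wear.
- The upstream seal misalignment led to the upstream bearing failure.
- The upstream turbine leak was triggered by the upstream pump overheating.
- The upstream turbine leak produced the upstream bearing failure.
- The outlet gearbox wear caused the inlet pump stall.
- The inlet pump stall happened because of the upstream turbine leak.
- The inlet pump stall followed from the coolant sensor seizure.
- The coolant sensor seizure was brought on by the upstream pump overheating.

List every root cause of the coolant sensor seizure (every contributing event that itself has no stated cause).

the outlet gearbox wear, the upstream pump overheating, the upstream seal misalignment

Tracing upstream from the coolant sensor seizure: the coolant sensor seizure ← the coolant seal overheating ← the upstream bearing failure ← the upstream seal misalignment.
A separate upstream branch: the coolant sensor seizure ← the upstream pump overheating.
A separate upstream branch: the coolant sensor seizure ← the outlet gearbox wear.
Each of those chain origins has no stated cause.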